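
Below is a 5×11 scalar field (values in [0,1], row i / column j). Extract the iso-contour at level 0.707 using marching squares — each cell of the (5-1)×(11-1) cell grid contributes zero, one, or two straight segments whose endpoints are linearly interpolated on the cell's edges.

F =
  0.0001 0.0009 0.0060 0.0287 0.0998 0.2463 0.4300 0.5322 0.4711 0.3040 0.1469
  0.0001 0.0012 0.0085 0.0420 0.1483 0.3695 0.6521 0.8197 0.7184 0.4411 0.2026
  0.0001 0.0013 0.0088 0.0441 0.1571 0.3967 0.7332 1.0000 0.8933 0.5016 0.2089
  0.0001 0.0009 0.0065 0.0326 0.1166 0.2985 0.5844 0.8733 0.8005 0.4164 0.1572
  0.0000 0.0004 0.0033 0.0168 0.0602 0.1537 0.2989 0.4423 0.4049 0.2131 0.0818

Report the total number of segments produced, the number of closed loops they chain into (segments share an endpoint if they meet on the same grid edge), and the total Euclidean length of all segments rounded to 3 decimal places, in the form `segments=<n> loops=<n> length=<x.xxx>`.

segments=12 loops=1 length=8.262

cell (0,6): code 0100 → (0.608,7.000)–(1.000,6.328)
cell (0,7): code 1100 → (0.954,8.000)–(0.608,7.000)
cell (0,8): code 1000 → (1.000,8.041)–(0.954,8.000)
cell (1,5): code 0100 → (1.677,6.000)–(2.000,5.922)
cell (1,6): code 1110 → (1.000,6.328)–(1.677,6.000)
cell (1,8): code 1001 → (2.000,8.476)–(1.000,8.041)
cell (2,5): code 0010 → (2.000,5.922)–(2.176,6.000)
cell (2,6): code 0111 → (2.176,6.000)–(3.000,6.424)
cell (2,8): code 1001 → (3.000,8.243)–(2.000,8.476)
cell (3,6): code 0010 → (3.000,6.424)–(3.386,7.000)
cell (3,7): code 0011 → (3.386,7.000)–(3.236,8.000)
cell (3,8): code 0001 → (3.236,8.000)–(3.000,8.243)
total: 12 segments, chained into 1 closed loop(s), length Σ = 8.262216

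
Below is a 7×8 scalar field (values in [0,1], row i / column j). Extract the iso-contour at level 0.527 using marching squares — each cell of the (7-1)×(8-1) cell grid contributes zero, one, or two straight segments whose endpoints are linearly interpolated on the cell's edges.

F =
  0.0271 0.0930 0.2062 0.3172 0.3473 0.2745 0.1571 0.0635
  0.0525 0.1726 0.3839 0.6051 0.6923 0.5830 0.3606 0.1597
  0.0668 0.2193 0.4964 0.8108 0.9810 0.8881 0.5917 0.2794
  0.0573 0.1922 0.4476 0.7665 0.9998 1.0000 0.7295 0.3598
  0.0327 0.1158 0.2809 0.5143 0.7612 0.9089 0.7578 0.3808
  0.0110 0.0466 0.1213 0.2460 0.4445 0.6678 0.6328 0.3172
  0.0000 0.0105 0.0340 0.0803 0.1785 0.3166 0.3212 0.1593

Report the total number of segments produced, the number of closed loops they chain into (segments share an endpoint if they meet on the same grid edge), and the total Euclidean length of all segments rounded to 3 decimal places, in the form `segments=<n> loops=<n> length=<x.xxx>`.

cell (0,2): code 0100 → (0.729,3.000)–(1.000,2.647)
cell (0,3): code 1100 → (0.521,4.000)–(0.729,3.000)
cell (0,4): code 1100 → (0.818,5.000)–(0.521,4.000)
cell (0,5): code 1000 → (1.000,5.252)–(0.818,5.000)
cell (1,2): code 0110 → (1.000,2.647)–(2.000,2.097)
cell (1,5): code 1101 → (1.720,6.000)–(1.000,5.252)
cell (1,6): code 1000 → (2.000,6.207)–(1.720,6.000)
cell (2,2): code 0110 → (2.000,2.097)–(3.000,2.249)
cell (2,6): code 1001 → (3.000,6.548)–(2.000,6.207)
cell (3,2): code 0010 → (3.000,2.249)–(3.950,3.000)
cell (3,3): code 0111 → (3.950,3.000)–(4.000,3.051)
cell (3,6): code 1001 → (4.000,6.612)–(3.000,6.548)
cell (4,3): code 0010 → (4.000,3.051)–(4.740,4.000)
cell (4,4): code 0111 → (4.740,4.000)–(5.000,4.369)
cell (4,6): code 1001 → (5.000,6.335)–(4.000,6.612)
cell (5,4): code 0010 → (5.000,4.369)–(5.401,5.000)
cell (5,5): code 0011 → (5.401,5.000)–(5.340,6.000)
cell (5,6): code 0001 → (5.340,6.000)–(5.000,6.335)
total: 18 segments, chained into 1 closed loop(s), length Σ = 14.619451

segments=18 loops=1 length=14.619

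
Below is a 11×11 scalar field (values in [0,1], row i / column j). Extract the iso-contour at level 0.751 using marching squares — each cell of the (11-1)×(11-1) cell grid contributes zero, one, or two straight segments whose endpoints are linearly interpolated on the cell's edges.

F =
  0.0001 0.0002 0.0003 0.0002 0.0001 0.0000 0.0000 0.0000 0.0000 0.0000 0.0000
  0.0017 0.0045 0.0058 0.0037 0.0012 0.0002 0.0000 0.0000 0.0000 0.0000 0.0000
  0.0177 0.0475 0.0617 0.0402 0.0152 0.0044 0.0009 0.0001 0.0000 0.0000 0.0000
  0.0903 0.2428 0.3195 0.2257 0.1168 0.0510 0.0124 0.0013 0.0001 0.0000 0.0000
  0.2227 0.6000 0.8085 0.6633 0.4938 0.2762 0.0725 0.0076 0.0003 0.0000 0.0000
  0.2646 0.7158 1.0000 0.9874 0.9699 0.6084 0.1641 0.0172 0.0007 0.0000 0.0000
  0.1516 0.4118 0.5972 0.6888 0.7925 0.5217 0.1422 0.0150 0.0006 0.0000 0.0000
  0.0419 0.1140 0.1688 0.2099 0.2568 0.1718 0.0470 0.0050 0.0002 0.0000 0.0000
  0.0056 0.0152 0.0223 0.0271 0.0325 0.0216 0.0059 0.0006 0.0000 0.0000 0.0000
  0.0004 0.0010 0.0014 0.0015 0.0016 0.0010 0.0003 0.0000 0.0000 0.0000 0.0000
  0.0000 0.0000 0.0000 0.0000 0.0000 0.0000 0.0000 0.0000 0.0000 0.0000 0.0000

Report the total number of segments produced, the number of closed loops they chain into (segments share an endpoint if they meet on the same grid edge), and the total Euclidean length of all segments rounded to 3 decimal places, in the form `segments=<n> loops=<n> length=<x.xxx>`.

segments=12 loops=1 length=8.736

cell (3,1): code 0100 → (3.882,2.000)–(4.000,1.724)
cell (3,2): code 1000 → (4.000,2.396)–(3.882,2.000)
cell (4,1): code 0110 → (4.000,1.724)–(5.000,1.124)
cell (4,2): code 1101 → (4.271,3.000)–(4.000,2.396)
cell (4,3): code 1100 → (4.540,4.000)–(4.271,3.000)
cell (4,4): code 1000 → (5.000,4.606)–(4.540,4.000)
cell (5,1): code 0010 → (5.000,1.124)–(5.618,2.000)
cell (5,2): code 0011 → (5.618,2.000)–(5.792,3.000)
cell (5,3): code 0111 → (5.792,3.000)–(6.000,3.600)
cell (5,4): code 1001 → (6.000,4.153)–(5.000,4.606)
cell (6,3): code 0010 → (6.000,3.600)–(6.077,4.000)
cell (6,4): code 0001 → (6.077,4.000)–(6.000,4.153)
total: 12 segments, chained into 1 closed loop(s), length Σ = 8.736157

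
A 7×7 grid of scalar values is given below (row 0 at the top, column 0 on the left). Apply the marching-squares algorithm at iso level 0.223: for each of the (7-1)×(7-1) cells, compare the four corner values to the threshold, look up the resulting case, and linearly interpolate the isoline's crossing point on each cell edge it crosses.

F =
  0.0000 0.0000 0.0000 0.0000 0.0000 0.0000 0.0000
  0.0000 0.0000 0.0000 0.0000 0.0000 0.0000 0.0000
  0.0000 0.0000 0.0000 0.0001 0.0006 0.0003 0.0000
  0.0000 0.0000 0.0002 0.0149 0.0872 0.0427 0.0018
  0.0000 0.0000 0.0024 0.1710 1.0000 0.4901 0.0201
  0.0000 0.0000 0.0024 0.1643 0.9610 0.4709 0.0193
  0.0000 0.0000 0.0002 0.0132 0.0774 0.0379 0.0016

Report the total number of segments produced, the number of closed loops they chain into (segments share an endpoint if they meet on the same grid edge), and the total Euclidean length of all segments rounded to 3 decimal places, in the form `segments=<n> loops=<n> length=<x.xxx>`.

segments=8 loops=1 length=8.197

cell (3,3): code 0100 → (3.149,4.000)–(4.000,3.063)
cell (3,4): code 1100 → (3.403,5.000)–(3.149,4.000)
cell (3,5): code 1000 → (4.000,5.568)–(3.403,5.000)
cell (4,3): code 0110 → (4.000,3.063)–(5.000,3.074)
cell (4,5): code 1001 → (5.000,5.549)–(4.000,5.568)
cell (5,3): code 0010 → (5.000,3.074)–(5.835,4.000)
cell (5,4): code 0011 → (5.835,4.000)–(5.573,5.000)
cell (5,5): code 0001 → (5.573,5.000)–(5.000,5.549)
total: 8 segments, chained into 1 closed loop(s), length Σ = 8.196779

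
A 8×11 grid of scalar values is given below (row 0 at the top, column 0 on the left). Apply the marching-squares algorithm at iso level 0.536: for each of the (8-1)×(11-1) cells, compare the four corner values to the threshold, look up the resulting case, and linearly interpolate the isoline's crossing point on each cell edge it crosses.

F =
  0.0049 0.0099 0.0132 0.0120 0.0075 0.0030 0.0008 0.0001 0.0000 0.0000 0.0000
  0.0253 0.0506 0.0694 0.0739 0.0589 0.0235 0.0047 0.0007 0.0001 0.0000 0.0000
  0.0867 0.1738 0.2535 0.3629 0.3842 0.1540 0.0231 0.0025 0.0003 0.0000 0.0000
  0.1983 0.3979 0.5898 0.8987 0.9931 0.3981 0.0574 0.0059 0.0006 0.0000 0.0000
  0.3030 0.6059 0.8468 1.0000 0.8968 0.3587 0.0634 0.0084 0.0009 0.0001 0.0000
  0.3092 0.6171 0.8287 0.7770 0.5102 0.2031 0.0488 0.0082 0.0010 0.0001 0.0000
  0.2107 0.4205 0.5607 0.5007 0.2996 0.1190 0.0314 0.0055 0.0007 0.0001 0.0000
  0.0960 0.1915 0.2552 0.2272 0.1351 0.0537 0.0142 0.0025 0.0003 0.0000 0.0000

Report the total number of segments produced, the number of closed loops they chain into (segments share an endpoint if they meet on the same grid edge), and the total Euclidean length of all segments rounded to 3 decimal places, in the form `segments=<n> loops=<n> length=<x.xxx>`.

cell (2,1): code 0100 → (2.840,2.000)–(3.000,1.720)
cell (2,2): code 1100 → (2.323,3.000)–(2.840,2.000)
cell (2,3): code 1100 → (2.249,4.000)–(2.323,3.000)
cell (2,4): code 1000 → (3.000,4.768)–(2.249,4.000)
cell (3,0): code 0100 → (3.664,1.000)–(4.000,0.769)
cell (3,1): code 1110 → (3.000,1.720)–(3.664,1.000)
cell (3,4): code 1001 → (4.000,4.671)–(3.000,4.768)
cell (4,0): code 0110 → (4.000,0.769)–(5.000,0.737)
cell (4,3): code 1011 → (5.000,3.903)–(4.933,4.000)
cell (4,4): code 0001 → (4.933,4.000)–(4.000,4.671)
cell (5,0): code 0010 → (5.000,0.737)–(5.413,1.000)
cell (5,1): code 0111 → (5.413,1.000)–(6.000,1.824)
cell (5,2): code 1011 → (6.000,2.412)–(5.872,3.000)
cell (5,3): code 0001 → (5.872,3.000)–(5.000,3.903)
cell (6,1): code 0010 → (6.000,1.824)–(6.081,2.000)
cell (6,2): code 0001 → (6.081,2.000)–(6.000,2.412)
total: 16 segments, chained into 1 closed loop(s), length Σ = 12.156473

segments=16 loops=1 length=12.156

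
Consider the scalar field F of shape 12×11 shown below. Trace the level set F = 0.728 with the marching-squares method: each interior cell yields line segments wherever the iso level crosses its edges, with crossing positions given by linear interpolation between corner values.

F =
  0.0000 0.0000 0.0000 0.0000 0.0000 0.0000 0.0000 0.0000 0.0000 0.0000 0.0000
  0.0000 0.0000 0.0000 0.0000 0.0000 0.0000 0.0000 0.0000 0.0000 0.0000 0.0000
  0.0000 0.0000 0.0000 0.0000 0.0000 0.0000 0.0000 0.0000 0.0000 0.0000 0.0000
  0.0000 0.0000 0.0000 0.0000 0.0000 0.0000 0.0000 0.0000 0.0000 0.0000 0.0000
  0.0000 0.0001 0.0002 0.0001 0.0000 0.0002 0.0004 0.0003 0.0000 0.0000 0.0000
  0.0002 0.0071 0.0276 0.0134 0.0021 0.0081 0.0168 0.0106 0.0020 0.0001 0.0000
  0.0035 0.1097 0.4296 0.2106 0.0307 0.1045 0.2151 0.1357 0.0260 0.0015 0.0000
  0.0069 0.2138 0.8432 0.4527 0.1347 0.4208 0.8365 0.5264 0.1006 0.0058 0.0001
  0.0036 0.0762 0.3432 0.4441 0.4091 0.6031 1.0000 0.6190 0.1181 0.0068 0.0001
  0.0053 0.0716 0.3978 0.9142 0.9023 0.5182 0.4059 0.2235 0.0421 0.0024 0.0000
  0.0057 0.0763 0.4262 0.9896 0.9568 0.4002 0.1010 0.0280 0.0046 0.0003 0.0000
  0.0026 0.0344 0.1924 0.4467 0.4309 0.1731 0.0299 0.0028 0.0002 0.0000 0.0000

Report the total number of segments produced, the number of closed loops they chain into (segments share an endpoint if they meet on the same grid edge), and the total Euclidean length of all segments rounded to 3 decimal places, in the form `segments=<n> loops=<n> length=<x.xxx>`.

segments=18 loops=3 length=12.322

cell (6,1): code 0100 → (6.721,2.000)–(7.000,1.817)
cell (6,2): code 1000 → (7.000,2.295)–(6.721,2.000)
cell (6,5): code 0100 → (6.825,6.000)–(7.000,5.739)
cell (6,6): code 1000 → (7.000,6.350)–(6.825,6.000)
cell (7,1): code 0010 → (7.000,1.817)–(7.230,2.000)
cell (7,2): code 0001 → (7.230,2.000)–(7.000,2.295)
cell (7,5): code 0110 → (7.000,5.739)–(8.000,5.315)
cell (7,6): code 1001 → (8.000,6.714)–(7.000,6.350)
cell (8,2): code 0100 → (8.604,3.000)–(9.000,2.639)
cell (8,3): code 1100 → (8.647,4.000)–(8.604,3.000)
cell (8,4): code 1000 → (9.000,4.454)–(8.647,4.000)
cell (8,5): code 0010 → (8.000,5.315)–(8.458,6.000)
cell (8,6): code 0001 → (8.458,6.000)–(8.000,6.714)
cell (9,2): code 0110 → (9.000,2.639)–(10.000,2.536)
cell (9,4): code 1001 → (10.000,4.411)–(9.000,4.454)
cell (10,2): code 0010 → (10.000,2.536)–(10.482,3.000)
cell (10,3): code 0011 → (10.482,3.000)–(10.435,4.000)
cell (10,4): code 0001 → (10.435,4.000)–(10.000,4.411)
total: 18 segments, chained into 3 closed loop(s), length Σ = 12.322195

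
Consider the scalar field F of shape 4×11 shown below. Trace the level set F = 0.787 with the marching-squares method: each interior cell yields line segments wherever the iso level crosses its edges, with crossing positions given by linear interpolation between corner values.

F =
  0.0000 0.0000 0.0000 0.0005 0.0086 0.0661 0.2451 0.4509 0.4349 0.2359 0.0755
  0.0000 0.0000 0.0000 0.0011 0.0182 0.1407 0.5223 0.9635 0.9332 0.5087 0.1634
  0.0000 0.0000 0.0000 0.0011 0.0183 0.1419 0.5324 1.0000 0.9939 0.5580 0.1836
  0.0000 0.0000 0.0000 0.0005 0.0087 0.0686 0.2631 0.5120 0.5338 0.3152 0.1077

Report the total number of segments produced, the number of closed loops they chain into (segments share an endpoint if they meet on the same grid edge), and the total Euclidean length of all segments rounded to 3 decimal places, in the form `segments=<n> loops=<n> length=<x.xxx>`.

segments=8 loops=1 length=6.276

cell (0,6): code 0100 → (0.656,7.000)–(1.000,6.600)
cell (0,7): code 1100 → (0.707,8.000)–(0.656,7.000)
cell (0,8): code 1000 → (1.000,8.344)–(0.707,8.000)
cell (1,6): code 0110 → (1.000,6.600)–(2.000,6.544)
cell (1,8): code 1001 → (2.000,8.475)–(1.000,8.344)
cell (2,6): code 0010 → (2.000,6.544)–(2.436,7.000)
cell (2,7): code 0011 → (2.436,7.000)–(2.450,8.000)
cell (2,8): code 0001 → (2.450,8.000)–(2.000,8.475)
total: 8 segments, chained into 1 closed loop(s), length Σ = 6.276342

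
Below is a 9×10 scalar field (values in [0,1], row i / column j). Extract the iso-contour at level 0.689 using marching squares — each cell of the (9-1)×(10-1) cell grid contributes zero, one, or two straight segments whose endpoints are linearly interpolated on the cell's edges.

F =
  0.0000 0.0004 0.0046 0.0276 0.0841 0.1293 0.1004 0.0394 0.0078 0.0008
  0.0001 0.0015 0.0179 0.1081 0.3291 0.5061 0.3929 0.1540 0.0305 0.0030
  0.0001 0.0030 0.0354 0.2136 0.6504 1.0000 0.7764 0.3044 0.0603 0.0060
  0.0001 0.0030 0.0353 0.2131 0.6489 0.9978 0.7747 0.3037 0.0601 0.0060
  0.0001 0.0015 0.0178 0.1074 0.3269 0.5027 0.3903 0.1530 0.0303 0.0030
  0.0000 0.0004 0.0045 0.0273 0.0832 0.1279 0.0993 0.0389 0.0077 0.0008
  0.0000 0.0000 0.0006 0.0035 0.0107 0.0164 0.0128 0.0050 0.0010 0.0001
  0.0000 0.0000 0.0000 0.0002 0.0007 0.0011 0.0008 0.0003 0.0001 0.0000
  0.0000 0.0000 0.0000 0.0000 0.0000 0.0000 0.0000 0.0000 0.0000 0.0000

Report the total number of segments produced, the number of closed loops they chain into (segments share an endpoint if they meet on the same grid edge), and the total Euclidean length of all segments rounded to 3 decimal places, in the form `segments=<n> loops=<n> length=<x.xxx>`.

cell (1,4): code 0100 → (1.370,5.000)–(2.000,4.110)
cell (1,5): code 1100 → (1.772,6.000)–(1.370,5.000)
cell (1,6): code 1000 → (2.000,6.185)–(1.772,6.000)
cell (2,4): code 0110 → (2.000,4.110)–(3.000,4.115)
cell (2,6): code 1001 → (3.000,6.182)–(2.000,6.185)
cell (3,4): code 0010 → (3.000,4.115)–(3.624,5.000)
cell (3,5): code 0011 → (3.624,5.000)–(3.223,6.000)
cell (3,6): code 0001 → (3.223,6.000)–(3.000,6.182)
total: 8 segments, chained into 1 closed loop(s), length Σ = 6.909092

segments=8 loops=1 length=6.909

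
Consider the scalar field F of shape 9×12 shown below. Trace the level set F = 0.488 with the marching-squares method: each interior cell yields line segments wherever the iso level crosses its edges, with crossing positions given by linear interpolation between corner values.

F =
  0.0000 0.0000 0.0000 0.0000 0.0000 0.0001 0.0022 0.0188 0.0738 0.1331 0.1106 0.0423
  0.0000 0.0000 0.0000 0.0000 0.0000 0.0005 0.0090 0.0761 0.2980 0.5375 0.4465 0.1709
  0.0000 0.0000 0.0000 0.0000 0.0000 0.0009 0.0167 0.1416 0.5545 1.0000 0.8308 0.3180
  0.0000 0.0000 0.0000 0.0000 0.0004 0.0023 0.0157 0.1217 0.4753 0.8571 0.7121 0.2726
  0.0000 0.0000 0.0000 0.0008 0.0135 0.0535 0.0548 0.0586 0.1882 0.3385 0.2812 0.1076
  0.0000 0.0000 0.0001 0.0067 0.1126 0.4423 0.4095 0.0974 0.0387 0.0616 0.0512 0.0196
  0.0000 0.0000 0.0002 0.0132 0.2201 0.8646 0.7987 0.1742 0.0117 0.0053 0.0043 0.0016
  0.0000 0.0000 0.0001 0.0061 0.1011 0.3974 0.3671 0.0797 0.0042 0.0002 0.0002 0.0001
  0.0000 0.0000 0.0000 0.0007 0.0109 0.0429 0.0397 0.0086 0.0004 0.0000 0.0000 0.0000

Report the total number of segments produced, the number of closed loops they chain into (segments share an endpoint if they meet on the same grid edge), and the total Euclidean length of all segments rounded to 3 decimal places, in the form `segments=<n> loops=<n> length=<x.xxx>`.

segments=18 loops=2 length=14.635

cell (0,8): code 0100 → (0.878,9.000)–(1.000,8.793)
cell (0,9): code 1000 → (1.000,9.544)–(0.878,9.000)
cell (1,7): code 0100 → (1.741,8.000)–(2.000,7.839)
cell (1,8): code 1110 → (1.000,8.793)–(1.741,8.000)
cell (1,9): code 1101 → (1.108,10.000)–(1.000,9.544)
cell (1,10): code 1000 → (2.000,10.668)–(1.108,10.000)
cell (2,7): code 0010 → (2.000,7.839)–(2.840,8.000)
cell (2,8): code 0111 → (2.840,8.000)–(3.000,8.033)
cell (2,10): code 1001 → (3.000,10.510)–(2.000,10.668)
cell (3,8): code 0010 → (3.000,8.033)–(3.712,9.000)
cell (3,9): code 0011 → (3.712,9.000)–(3.520,10.000)
cell (3,10): code 0001 → (3.520,10.000)–(3.000,10.510)
cell (5,4): code 0100 → (5.108,5.000)–(6.000,4.416)
cell (5,5): code 1100 → (5.202,6.000)–(5.108,5.000)
cell (5,6): code 1000 → (6.000,6.498)–(5.202,6.000)
cell (6,4): code 0010 → (6.000,4.416)–(6.806,5.000)
cell (6,5): code 0011 → (6.806,5.000)–(6.720,6.000)
cell (6,6): code 0001 → (6.720,6.000)–(6.000,6.498)
total: 18 segments, chained into 2 closed loop(s), length Σ = 14.635485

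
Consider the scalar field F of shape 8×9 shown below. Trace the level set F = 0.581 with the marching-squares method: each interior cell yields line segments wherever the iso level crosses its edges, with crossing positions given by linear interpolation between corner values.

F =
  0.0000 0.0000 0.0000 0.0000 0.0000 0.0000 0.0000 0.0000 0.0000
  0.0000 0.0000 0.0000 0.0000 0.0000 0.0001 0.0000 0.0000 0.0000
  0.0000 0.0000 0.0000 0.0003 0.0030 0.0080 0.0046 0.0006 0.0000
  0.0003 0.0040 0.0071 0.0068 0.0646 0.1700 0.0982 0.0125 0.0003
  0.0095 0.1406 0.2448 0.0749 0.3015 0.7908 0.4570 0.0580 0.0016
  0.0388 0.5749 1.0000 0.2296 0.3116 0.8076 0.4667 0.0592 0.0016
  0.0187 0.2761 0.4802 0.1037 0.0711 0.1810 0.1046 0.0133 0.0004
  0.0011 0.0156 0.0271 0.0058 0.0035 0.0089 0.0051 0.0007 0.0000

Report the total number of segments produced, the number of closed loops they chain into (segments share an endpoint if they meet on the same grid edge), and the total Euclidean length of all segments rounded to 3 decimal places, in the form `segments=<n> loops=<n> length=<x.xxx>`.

segments=10 loops=2 length=8.754

cell (3,4): code 0100 → (3.662,5.000)–(4.000,4.571)
cell (3,5): code 1000 → (4.000,5.629)–(3.662,5.000)
cell (4,1): code 0100 → (4.445,2.000)–(5.000,1.014)
cell (4,2): code 1000 → (5.000,2.544)–(4.445,2.000)
cell (4,4): code 0110 → (4.000,4.571)–(5.000,4.543)
cell (4,5): code 1001 → (5.000,5.665)–(4.000,5.629)
cell (5,1): code 0010 → (5.000,1.014)–(5.806,2.000)
cell (5,2): code 0001 → (5.806,2.000)–(5.000,2.544)
cell (5,4): code 0010 → (5.000,4.543)–(5.362,5.000)
cell (5,5): code 0001 → (5.362,5.000)–(5.000,5.665)
total: 10 segments, chained into 2 closed loop(s), length Σ = 8.753692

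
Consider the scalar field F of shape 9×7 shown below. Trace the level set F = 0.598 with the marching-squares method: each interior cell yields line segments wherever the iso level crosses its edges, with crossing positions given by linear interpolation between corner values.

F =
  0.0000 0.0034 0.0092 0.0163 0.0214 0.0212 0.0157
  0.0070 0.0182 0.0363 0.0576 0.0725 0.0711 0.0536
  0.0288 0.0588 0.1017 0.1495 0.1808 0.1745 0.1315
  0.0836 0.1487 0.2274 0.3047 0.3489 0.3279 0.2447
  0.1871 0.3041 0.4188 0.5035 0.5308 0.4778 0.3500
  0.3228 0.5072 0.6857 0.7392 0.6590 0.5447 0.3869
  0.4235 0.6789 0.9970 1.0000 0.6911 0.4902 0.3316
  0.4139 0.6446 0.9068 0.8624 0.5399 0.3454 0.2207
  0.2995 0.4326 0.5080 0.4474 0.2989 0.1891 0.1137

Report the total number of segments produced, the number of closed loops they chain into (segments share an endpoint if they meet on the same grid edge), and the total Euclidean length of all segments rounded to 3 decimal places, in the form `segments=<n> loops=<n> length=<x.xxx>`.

segments=14 loops=1 length=11.345

cell (4,1): code 0100 → (4.671,2.000)–(5.000,1.509)
cell (4,2): code 1100 → (4.401,3.000)–(4.671,2.000)
cell (4,3): code 1100 → (4.524,4.000)–(4.401,3.000)
cell (4,4): code 1000 → (5.000,4.534)–(4.524,4.000)
cell (5,0): code 0100 → (5.529,1.000)–(6.000,0.683)
cell (5,1): code 1110 → (5.000,1.509)–(5.529,1.000)
cell (5,4): code 1001 → (6.000,4.463)–(5.000,4.534)
cell (6,0): code 0110 → (6.000,0.683)–(7.000,0.798)
cell (6,3): code 1011 → (7.000,3.820)–(6.616,4.000)
cell (6,4): code 0001 → (6.616,4.000)–(6.000,4.463)
cell (7,0): code 0010 → (7.000,0.798)–(7.220,1.000)
cell (7,1): code 0011 → (7.220,1.000)–(7.774,2.000)
cell (7,2): code 0011 → (7.774,2.000)–(7.637,3.000)
cell (7,3): code 0001 → (7.637,3.000)–(7.000,3.820)
total: 14 segments, chained into 1 closed loop(s), length Σ = 11.344794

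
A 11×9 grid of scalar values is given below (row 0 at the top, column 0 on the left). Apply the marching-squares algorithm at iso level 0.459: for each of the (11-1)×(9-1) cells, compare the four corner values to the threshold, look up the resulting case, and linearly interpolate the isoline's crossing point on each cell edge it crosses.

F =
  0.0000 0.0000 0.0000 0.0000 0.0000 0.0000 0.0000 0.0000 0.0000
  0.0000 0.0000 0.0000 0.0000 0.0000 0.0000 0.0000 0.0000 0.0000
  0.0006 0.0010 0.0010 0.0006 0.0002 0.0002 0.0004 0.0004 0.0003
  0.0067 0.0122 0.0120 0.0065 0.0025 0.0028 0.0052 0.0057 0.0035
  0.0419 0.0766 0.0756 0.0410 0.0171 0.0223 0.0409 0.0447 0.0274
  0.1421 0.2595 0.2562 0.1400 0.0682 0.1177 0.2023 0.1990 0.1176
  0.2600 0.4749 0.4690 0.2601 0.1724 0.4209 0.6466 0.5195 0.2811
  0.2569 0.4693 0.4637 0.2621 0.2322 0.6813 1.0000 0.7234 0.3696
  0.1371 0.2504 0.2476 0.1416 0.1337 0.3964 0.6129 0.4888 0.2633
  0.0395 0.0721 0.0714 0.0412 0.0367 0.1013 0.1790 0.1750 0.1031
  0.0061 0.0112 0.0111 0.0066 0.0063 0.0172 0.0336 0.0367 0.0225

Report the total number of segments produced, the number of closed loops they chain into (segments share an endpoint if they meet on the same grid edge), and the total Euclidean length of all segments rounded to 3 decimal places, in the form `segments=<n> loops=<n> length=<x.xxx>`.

segments=20 loops=2 length=13.325

cell (5,0): code 0100 → (5.926,1.000)–(6.000,0.926)
cell (5,1): code 1100 → (5.953,2.000)–(5.926,1.000)
cell (5,2): code 1000 → (6.000,2.048)–(5.953,2.000)
cell (5,5): code 0100 → (5.578,6.000)–(6.000,5.169)
cell (5,6): code 1100 → (5.811,7.000)–(5.578,6.000)
cell (5,7): code 1000 → (6.000,7.254)–(5.811,7.000)
cell (6,0): code 0110 → (6.000,0.926)–(7.000,0.952)
cell (6,2): code 1001 → (7.000,2.023)–(6.000,2.048)
cell (6,4): code 0100 → (6.146,5.000)–(7.000,4.505)
cell (6,5): code 1110 → (6.000,5.169)–(6.146,5.000)
cell (6,7): code 1001 → (7.000,7.747)–(6.000,7.254)
cell (7,0): code 0010 → (7.000,0.952)–(7.047,1.000)
cell (7,1): code 0011 → (7.047,1.000)–(7.022,2.000)
cell (7,2): code 0001 → (7.022,2.000)–(7.000,2.023)
cell (7,4): code 0010 → (7.000,4.505)–(7.780,5.000)
cell (7,5): code 0111 → (7.780,5.000)–(8.000,5.289)
cell (7,7): code 1001 → (8.000,7.132)–(7.000,7.747)
cell (8,5): code 0010 → (8.000,5.289)–(8.355,6.000)
cell (8,6): code 0011 → (8.355,6.000)–(8.095,7.000)
cell (8,7): code 0001 → (8.095,7.000)–(8.000,7.132)
total: 20 segments, chained into 2 closed loop(s), length Σ = 13.324782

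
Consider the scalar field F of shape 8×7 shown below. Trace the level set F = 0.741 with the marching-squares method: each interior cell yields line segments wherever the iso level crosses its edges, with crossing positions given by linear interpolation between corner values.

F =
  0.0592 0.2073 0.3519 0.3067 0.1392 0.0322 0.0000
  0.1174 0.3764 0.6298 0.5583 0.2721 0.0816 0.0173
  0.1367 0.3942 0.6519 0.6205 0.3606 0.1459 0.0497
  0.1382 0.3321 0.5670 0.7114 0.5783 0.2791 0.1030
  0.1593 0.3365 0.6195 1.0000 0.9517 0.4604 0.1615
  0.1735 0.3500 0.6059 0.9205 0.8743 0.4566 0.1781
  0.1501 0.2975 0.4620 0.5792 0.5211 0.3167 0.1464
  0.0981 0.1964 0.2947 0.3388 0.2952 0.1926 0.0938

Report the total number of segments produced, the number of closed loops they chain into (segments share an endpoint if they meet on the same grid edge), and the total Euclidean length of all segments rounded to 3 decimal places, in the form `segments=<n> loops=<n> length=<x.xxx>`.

cell (3,2): code 0100 → (3.103,3.000)–(4.000,2.319)
cell (3,3): code 1100 → (3.436,4.000)–(3.103,3.000)
cell (3,4): code 1000 → (4.000,4.429)–(3.436,4.000)
cell (4,2): code 0110 → (4.000,2.319)–(5.000,2.429)
cell (4,4): code 1001 → (5.000,4.319)–(4.000,4.429)
cell (5,2): code 0010 → (5.000,2.429)–(5.526,3.000)
cell (5,3): code 0011 → (5.526,3.000)–(5.377,4.000)
cell (5,4): code 0001 → (5.377,4.000)–(5.000,4.319)
total: 8 segments, chained into 1 closed loop(s), length Σ = 7.182409

segments=8 loops=1 length=7.182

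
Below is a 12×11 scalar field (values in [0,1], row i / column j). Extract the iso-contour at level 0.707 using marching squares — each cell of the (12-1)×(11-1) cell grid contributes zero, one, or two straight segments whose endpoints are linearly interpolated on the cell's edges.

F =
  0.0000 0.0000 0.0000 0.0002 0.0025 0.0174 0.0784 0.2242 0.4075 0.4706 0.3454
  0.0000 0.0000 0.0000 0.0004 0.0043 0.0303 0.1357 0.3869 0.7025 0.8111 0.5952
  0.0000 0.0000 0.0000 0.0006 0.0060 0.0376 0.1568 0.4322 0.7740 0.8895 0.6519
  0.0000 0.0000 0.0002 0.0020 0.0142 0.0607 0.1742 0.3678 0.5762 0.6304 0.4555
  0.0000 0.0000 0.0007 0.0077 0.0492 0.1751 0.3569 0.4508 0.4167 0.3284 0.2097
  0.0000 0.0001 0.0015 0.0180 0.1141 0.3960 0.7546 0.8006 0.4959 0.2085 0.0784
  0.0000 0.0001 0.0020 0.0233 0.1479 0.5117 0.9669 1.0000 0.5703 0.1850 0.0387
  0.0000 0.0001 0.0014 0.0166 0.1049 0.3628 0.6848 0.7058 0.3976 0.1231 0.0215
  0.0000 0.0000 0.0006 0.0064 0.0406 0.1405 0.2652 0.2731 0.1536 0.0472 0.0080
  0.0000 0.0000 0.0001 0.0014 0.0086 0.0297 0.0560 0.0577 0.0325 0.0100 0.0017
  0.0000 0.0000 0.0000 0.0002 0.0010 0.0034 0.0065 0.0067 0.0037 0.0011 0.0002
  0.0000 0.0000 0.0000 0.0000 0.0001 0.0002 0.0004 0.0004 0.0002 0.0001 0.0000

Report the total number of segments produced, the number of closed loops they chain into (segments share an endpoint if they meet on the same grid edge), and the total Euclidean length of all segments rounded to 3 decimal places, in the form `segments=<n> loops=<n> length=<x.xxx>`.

cell (0,8): code 0100 → (0.694,9.000)–(1.000,8.041)
cell (0,9): code 1000 → (1.000,9.482)–(0.694,9.000)
cell (1,7): code 0100 → (1.063,8.000)–(2.000,7.804)
cell (1,8): code 1110 → (1.000,8.041)–(1.063,8.000)
cell (1,9): code 1001 → (2.000,9.768)–(1.000,9.482)
cell (2,7): code 0010 → (2.000,7.804)–(2.339,8.000)
cell (2,8): code 0011 → (2.339,8.000)–(2.704,9.000)
cell (2,9): code 0001 → (2.704,9.000)–(2.000,9.768)
cell (4,5): code 0100 → (4.880,6.000)–(5.000,5.867)
cell (4,6): code 1100 → (4.732,7.000)–(4.880,6.000)
cell (4,7): code 1000 → (5.000,7.307)–(4.732,7.000)
cell (5,5): code 0110 → (5.000,5.867)–(6.000,5.429)
cell (5,7): code 1001 → (6.000,7.682)–(5.000,7.307)
cell (6,5): code 0010 → (6.000,5.429)–(6.921,6.000)
cell (6,6): code 0011 → (6.921,6.000)–(6.996,7.000)
cell (6,7): code 0001 → (6.996,7.000)–(6.000,7.682)
total: 16 segments, chained into 2 closed loop(s), length Σ = 13.198431

segments=16 loops=2 length=13.198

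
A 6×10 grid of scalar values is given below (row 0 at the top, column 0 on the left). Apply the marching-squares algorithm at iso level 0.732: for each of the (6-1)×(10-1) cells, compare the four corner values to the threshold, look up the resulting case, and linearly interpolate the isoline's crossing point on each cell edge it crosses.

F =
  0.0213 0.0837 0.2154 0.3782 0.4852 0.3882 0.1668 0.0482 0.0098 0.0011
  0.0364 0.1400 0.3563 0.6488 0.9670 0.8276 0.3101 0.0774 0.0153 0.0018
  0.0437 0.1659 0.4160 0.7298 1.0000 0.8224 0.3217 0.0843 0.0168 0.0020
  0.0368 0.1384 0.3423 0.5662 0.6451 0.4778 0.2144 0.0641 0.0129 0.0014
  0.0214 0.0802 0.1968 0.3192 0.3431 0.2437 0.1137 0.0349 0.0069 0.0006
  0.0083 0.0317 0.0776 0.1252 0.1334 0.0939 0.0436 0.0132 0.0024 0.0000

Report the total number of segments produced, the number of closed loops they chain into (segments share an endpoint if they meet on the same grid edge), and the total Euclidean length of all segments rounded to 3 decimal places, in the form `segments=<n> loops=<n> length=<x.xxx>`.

segments=8 loops=1 length=6.918

cell (0,3): code 0100 → (0.512,4.000)–(1.000,3.261)
cell (0,4): code 1100 → (0.782,5.000)–(0.512,4.000)
cell (0,5): code 1000 → (1.000,5.185)–(0.782,5.000)
cell (1,3): code 0110 → (1.000,3.261)–(2.000,3.008)
cell (1,5): code 1001 → (2.000,5.181)–(1.000,5.185)
cell (2,3): code 0010 → (2.000,3.008)–(2.755,4.000)
cell (2,4): code 0011 → (2.755,4.000)–(2.262,5.000)
cell (2,5): code 0001 → (2.262,5.000)–(2.000,5.181)
total: 8 segments, chained into 1 closed loop(s), length Σ = 6.917831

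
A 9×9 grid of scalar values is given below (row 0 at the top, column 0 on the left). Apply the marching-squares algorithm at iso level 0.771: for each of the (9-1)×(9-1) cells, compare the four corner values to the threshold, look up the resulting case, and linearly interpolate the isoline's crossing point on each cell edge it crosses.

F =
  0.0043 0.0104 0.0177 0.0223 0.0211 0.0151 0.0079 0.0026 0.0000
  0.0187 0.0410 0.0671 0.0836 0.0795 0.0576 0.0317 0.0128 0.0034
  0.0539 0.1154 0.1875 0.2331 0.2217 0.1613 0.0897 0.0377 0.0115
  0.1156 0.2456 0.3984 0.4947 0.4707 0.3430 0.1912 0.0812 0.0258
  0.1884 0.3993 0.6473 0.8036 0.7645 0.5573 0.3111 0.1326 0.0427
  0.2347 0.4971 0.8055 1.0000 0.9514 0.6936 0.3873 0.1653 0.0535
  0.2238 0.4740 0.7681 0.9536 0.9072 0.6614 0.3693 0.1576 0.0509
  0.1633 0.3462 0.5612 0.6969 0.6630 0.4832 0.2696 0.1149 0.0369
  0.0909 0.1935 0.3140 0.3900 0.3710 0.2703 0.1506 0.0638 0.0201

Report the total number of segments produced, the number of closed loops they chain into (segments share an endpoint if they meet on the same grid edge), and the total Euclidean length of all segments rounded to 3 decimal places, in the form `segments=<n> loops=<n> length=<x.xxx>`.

cell (3,2): code 0100 → (3.894,3.000)–(4.000,2.791)
cell (3,3): code 1000 → (4.000,3.834)–(3.894,3.000)
cell (4,1): code 0100 → (4.782,2.000)–(5.000,1.888)
cell (4,2): code 1110 → (4.000,2.791)–(4.782,2.000)
cell (4,3): code 1101 → (4.035,4.000)–(4.000,3.834)
cell (4,4): code 1000 → (5.000,4.700)–(4.035,4.000)
cell (5,1): code 0010 → (5.000,1.888)–(5.922,2.000)
cell (5,2): code 0111 → (5.922,2.000)–(6.000,2.016)
cell (5,4): code 1001 → (6.000,4.554)–(5.000,4.700)
cell (6,2): code 0010 → (6.000,2.016)–(6.711,3.000)
cell (6,3): code 0011 → (6.711,3.000)–(6.558,4.000)
cell (6,4): code 0001 → (6.558,4.000)–(6.000,4.554)
total: 12 segments, chained into 1 closed loop(s), length Σ = 8.825127

segments=12 loops=1 length=8.825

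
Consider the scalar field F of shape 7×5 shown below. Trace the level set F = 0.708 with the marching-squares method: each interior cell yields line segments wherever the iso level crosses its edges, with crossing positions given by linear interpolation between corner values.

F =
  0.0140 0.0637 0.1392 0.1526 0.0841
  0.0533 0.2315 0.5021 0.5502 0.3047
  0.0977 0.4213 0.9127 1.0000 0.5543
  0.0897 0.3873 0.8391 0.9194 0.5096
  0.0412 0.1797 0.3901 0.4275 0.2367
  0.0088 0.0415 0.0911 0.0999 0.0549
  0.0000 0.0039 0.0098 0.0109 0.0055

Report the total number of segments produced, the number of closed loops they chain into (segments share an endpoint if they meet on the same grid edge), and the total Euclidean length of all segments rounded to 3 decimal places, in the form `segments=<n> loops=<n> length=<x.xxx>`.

cell (1,1): code 0100 → (1.501,2.000)–(2.000,1.583)
cell (1,2): code 1100 → (1.351,3.000)–(1.501,2.000)
cell (1,3): code 1000 → (2.000,3.655)–(1.351,3.000)
cell (2,1): code 0110 → (2.000,1.583)–(3.000,1.710)
cell (2,3): code 1001 → (3.000,3.516)–(2.000,3.655)
cell (3,1): code 0010 → (3.000,1.710)–(3.292,2.000)
cell (3,2): code 0011 → (3.292,2.000)–(3.430,3.000)
cell (3,3): code 0001 → (3.430,3.000)–(3.000,3.516)
total: 8 segments, chained into 1 closed loop(s), length Σ = 6.693384

segments=8 loops=1 length=6.693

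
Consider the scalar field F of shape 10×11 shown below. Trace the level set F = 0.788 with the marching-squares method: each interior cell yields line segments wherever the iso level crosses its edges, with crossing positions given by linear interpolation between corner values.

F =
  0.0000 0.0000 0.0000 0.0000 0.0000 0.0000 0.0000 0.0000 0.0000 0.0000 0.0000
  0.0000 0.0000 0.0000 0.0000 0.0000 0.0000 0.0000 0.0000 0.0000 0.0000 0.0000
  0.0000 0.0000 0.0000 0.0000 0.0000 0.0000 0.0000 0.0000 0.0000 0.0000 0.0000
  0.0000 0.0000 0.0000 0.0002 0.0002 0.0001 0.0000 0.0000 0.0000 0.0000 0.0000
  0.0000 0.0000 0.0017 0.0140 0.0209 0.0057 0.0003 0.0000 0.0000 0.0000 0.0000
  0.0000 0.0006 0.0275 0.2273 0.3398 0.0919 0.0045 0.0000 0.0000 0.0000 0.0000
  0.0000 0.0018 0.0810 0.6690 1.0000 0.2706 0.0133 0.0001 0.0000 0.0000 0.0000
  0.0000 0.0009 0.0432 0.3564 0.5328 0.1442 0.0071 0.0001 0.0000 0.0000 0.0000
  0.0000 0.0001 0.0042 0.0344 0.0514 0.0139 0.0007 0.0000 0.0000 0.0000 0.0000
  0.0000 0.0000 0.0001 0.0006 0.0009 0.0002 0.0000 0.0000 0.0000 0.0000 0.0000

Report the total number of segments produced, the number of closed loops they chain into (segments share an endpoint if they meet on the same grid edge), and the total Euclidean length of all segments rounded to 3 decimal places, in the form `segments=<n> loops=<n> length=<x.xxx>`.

cell (5,3): code 0100 → (5.679,4.000)–(6.000,3.360)
cell (5,4): code 1000 → (6.000,4.291)–(5.679,4.000)
cell (6,3): code 0010 → (6.000,3.360)–(6.454,4.000)
cell (6,4): code 0001 → (6.454,4.000)–(6.000,4.291)
total: 4 segments, chained into 1 closed loop(s), length Σ = 2.473398

segments=4 loops=1 length=2.473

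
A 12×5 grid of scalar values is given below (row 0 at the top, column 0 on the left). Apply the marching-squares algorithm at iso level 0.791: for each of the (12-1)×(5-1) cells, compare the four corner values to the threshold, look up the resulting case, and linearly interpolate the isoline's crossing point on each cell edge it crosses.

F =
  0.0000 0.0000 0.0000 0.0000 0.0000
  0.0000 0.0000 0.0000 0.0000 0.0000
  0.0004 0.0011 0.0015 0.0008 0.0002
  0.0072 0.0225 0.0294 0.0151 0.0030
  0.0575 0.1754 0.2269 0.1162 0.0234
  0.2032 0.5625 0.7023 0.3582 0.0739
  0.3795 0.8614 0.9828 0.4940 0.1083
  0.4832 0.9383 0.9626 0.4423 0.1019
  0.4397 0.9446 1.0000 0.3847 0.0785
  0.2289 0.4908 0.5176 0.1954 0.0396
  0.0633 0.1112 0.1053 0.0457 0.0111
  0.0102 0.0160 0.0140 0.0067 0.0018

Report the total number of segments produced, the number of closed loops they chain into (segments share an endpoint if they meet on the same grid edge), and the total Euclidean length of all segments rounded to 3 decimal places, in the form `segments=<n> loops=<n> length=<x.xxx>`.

cell (5,0): code 0100 → (5.764,1.000)–(6.000,0.854)
cell (5,1): code 1100 → (5.316,2.000)–(5.764,1.000)
cell (5,2): code 1000 → (6.000,2.392)–(5.316,2.000)
cell (6,0): code 0110 → (6.000,0.854)–(7.000,0.676)
cell (6,2): code 1001 → (7.000,2.330)–(6.000,2.392)
cell (7,0): code 0110 → (7.000,0.676)–(8.000,0.696)
cell (7,2): code 1001 → (8.000,2.340)–(7.000,2.330)
cell (8,0): code 0010 → (8.000,0.696)–(8.338,1.000)
cell (8,1): code 0011 → (8.338,1.000)–(8.433,2.000)
cell (8,2): code 0001 → (8.433,2.000)–(8.000,2.340)
total: 10 segments, chained into 1 closed loop(s), length Σ = 8.189340

segments=10 loops=1 length=8.189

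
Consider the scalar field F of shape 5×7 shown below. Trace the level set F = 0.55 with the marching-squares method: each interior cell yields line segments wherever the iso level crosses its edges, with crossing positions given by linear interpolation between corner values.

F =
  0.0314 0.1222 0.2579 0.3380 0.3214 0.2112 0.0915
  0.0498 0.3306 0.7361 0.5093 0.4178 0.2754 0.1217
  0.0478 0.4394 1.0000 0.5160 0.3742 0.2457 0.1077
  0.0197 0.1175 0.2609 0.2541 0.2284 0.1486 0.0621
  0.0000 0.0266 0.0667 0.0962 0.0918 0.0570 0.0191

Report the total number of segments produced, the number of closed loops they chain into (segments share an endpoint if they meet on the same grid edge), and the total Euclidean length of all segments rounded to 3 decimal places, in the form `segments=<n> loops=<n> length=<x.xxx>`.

segments=6 loops=1 length=5.692

cell (0,1): code 0100 → (0.611,2.000)–(1.000,1.541)
cell (0,2): code 1000 → (1.000,2.821)–(0.611,2.000)
cell (1,1): code 0110 → (1.000,1.541)–(2.000,1.197)
cell (1,2): code 1001 → (2.000,2.930)–(1.000,2.821)
cell (2,1): code 0010 → (2.000,1.197)–(2.609,2.000)
cell (2,2): code 0001 → (2.609,2.000)–(2.000,2.930)
total: 6 segments, chained into 1 closed loop(s), length Σ = 5.692130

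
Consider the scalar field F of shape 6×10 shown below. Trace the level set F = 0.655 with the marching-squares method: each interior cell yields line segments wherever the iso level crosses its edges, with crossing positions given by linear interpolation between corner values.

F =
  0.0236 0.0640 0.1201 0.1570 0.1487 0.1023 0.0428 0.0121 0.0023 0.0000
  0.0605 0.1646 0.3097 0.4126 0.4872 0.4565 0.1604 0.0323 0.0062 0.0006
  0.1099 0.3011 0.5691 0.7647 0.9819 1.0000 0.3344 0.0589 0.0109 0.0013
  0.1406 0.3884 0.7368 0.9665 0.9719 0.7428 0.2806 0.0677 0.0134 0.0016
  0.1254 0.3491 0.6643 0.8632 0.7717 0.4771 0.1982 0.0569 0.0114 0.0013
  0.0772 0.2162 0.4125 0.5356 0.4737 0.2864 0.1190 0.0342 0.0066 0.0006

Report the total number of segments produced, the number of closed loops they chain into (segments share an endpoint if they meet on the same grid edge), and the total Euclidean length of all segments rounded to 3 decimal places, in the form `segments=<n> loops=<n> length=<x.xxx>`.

segments=14 loops=1 length=10.892

cell (1,2): code 0100 → (1.688,3.000)–(2.000,2.439)
cell (1,3): code 1100 → (1.339,4.000)–(1.688,3.000)
cell (1,4): code 1100 → (1.365,5.000)–(1.339,4.000)
cell (1,5): code 1000 → (2.000,5.518)–(1.365,5.000)
cell (2,1): code 0100 → (2.512,2.000)–(3.000,1.765)
cell (2,2): code 1110 → (2.000,2.439)–(2.512,2.000)
cell (2,5): code 1001 → (3.000,5.190)–(2.000,5.518)
cell (3,1): code 0110 → (3.000,1.765)–(4.000,1.970)
cell (3,4): code 1011 → (4.000,4.396)–(3.330,5.000)
cell (3,5): code 0001 → (3.330,5.000)–(3.000,5.190)
cell (4,1): code 0010 → (4.000,1.970)–(4.037,2.000)
cell (4,2): code 0011 → (4.037,2.000)–(4.636,3.000)
cell (4,3): code 0011 → (4.636,3.000)–(4.392,4.000)
cell (4,4): code 0001 → (4.392,4.000)–(4.000,4.396)
total: 14 segments, chained into 1 closed loop(s), length Σ = 10.891978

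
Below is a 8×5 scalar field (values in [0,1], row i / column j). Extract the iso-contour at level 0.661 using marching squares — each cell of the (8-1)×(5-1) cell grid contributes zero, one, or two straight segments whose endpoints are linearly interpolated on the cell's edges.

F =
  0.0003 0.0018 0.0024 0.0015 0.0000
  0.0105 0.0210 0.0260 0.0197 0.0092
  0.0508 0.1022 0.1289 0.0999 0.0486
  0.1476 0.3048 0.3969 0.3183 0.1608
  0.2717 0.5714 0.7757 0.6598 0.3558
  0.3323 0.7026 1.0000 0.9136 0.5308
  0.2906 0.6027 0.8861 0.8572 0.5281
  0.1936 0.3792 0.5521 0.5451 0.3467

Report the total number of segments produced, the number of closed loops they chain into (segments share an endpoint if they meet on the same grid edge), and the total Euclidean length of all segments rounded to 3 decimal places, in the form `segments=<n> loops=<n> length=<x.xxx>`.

segments=12 loops=1 length=8.988

cell (3,1): code 0100 → (3.697,2.000)–(4.000,1.439)
cell (3,2): code 1000 → (4.000,2.990)–(3.697,2.000)
cell (4,0): code 0100 → (4.683,1.000)–(5.000,0.888)
cell (4,1): code 1110 → (4.000,1.439)–(4.683,1.000)
cell (4,2): code 1101 → (4.005,3.000)–(4.000,2.990)
cell (4,3): code 1000 → (5.000,3.660)–(4.005,3.000)
cell (5,0): code 0010 → (5.000,0.888)–(5.416,1.000)
cell (5,1): code 0111 → (5.416,1.000)–(6.000,1.206)
cell (5,3): code 1001 → (6.000,3.596)–(5.000,3.660)
cell (6,1): code 0010 → (6.000,1.206)–(6.674,2.000)
cell (6,2): code 0011 → (6.674,2.000)–(6.629,3.000)
cell (6,3): code 0001 → (6.629,3.000)–(6.000,3.596)
total: 12 segments, chained into 1 closed loop(s), length Σ = 8.987555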